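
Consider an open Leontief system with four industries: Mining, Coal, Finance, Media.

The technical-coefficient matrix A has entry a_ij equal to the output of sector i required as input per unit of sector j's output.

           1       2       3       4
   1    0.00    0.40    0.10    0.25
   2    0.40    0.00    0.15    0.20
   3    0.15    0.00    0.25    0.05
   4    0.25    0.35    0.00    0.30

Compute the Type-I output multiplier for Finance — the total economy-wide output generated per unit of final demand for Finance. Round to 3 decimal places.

m_3 = 2.718

I − A =
  [   1.00    -0.40    -0.10    -0.25]
  [  -0.40     1.00    -0.15    -0.20]
  [  -0.15     0.00     0.75    -0.05]
  [  -0.25    -0.35     0.00     0.70]
Compute the cofactors C_ij = (−1)^(i+j)·(3×3 minor ij) of I−A; the adjugate is their transpose:
adj(I−A) = Cᵀ =
  [ 0.469875   0.277375   0.118125   0.255500]
  [ 0.265125   0.466375   0.128625   0.237125]
  [ 0.114000   0.077625   0.400500   0.091500]
  [ 0.300375   0.332250   0.106500   0.606000]
det(I−A) = Σ_j (I−A)_1j·C_1j = (1.00)(0.469875) + (-0.40)(0.265125) + (-0.10)(0.114000) + (-0.25)(0.300375) = 0.27733125
(I − A)⁻¹ = adj(I−A) / det(I−A) ≈
  [   1.6943     1.0002     0.4259     0.9213]
  [   0.9560     1.6817     0.4638     0.8550]
  [   0.4111     0.2799     1.4441     0.3299]
  [   1.0831     1.1980     0.3840     2.1851]
The output multiplier for sector j is the column-j sum of the Leontief inverse (I − A)⁻¹ = adj(I−A) / det(I−A).
Column 3 of adj(I−A): (0.118125, 0.128625, 0.400500, 0.106500); det(I−A) = 0.27733125.
m_3 = (0.118125 + 0.128625 + 0.400500 + 0.106500) / 0.27733125 = 0.75375 / 0.27733125 ≈ 2.718.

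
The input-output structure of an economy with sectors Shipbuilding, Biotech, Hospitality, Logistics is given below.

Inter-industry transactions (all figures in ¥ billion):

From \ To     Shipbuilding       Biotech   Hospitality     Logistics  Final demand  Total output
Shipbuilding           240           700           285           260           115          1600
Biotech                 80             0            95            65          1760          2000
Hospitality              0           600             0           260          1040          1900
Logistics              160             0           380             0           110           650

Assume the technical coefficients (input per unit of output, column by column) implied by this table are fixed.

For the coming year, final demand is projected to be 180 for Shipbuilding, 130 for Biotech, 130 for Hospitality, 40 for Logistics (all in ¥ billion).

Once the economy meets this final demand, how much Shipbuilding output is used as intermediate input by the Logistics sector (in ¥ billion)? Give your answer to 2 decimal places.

Technical coefficients a_ij = z_ij / X_j:
  a_SS = 240/1600 = 0.15, a_BS = 80/1600 = 0.05, a_HS = 0/1600 = 0.00, a_LS = 160/1600 = 0.10
  a_SB = 700/2000 = 0.35, a_BB = 0/2000 = 0.00, a_HB = 600/2000 = 0.30, a_LB = 0/2000 = 0.00
  a_SH = 285/1900 = 0.15, a_BH = 95/1900 = 0.05, a_HH = 0/1900 = 0.00, a_LH = 380/1900 = 0.20
  a_SL = 260/650 = 0.40, a_BL = 65/650 = 0.10, a_HL = 260/650 = 0.40, a_LL = 0/650 = 0.00
I − A =
  [   0.85    -0.35    -0.15    -0.40]
  [  -0.05     1.00    -0.05    -0.10]
  [   0.00    -0.30     1.00    -0.40]
  [  -0.10     0.00    -0.20     1.00]
Compute the cofactors C_ij = (−1)^(i+j)·(3×3 minor ij) of I−A; the adjugate is their transpose:
adj(I−A) = Cᵀ =
  [ 0.89900   0.39100   0.25450   0.50050]
  [ 0.05800   0.73600   0.07050   0.12500]
  [ 0.05800   0.25700   0.78900   0.36450]
  [ 0.10150   0.09050   0.18325   0.81750]
det(I−A) = Σ_j (I−A)_1j·C_1j = (0.85)(0.89900) + (-0.35)(0.05800) + (-0.15)(0.05800) + (-0.40)(0.10150) = 0.69455
(I − A)⁻¹ = adj(I−A) / det(I−A) ≈
  [   1.2944     0.5630     0.3664     0.7206]
  [   0.0835     1.0597     0.1015     0.1800]
  [   0.0835     0.3700     1.1360     0.5248]
  [   0.1461     0.1303     0.2638     1.1770]
First solve x = (I − A)⁻¹ d = adj(I−A)·d / det(I−A); in particular x_L = (0.10150·180 + 0.09050·130 + 0.18325·130 + 0.81750·40) / 0.69455 = 86.5575 / 0.69455 ≈ 124.6239.
Intermediate flow from S to L: z_SL = a_SL · x_L = 0.40 × 86.5575 / 0.69455 = 34.623 / 0.69455 ≈ 49.85.

z_SL = 49.85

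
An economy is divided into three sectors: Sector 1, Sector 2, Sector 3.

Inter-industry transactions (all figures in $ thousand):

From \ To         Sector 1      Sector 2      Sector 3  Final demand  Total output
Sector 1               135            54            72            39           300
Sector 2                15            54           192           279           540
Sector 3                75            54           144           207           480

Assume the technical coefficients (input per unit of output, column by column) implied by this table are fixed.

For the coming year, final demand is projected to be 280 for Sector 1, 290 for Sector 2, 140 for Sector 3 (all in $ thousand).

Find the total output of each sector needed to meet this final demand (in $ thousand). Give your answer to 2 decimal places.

Technical coefficients a_ij = z_ij / X_j:
  a_11 = 135/300 = 0.45, a_21 = 15/300 = 0.05, a_31 = 75/300 = 0.25
  a_12 = 54/540 = 0.10, a_22 = 54/540 = 0.10, a_32 = 54/540 = 0.10
  a_13 = 72/480 = 0.15, a_23 = 192/480 = 0.40, a_33 = 144/480 = 0.30
I − A =
  [   0.55    -0.10    -0.15]
  [  -0.05     0.90    -0.40]
  [  -0.25    -0.10     0.70]
Cofactors of I−A, C_ij = (−1)^(i+j)·(minor ij) (rows/columns in the sector order above):
  C_11 = (0.90)(0.70) − (-0.40)(-0.10) = 0.5900
  C_12 = −[(-0.05)(0.70) − (-0.40)(-0.25)] = 0.1350
  C_13 = (-0.05)(-0.10) − (0.90)(-0.25) = 0.2300
  C_21 = −[(-0.10)(0.70) − (-0.15)(-0.10)] = 0.0850
  C_22 = (0.55)(0.70) − (-0.15)(-0.25) = 0.3475
  C_23 = −[(0.55)(-0.10) − (-0.10)(-0.25)] = 0.0800
  C_31 = (-0.10)(-0.40) − (-0.15)(0.90) = 0.1750
  C_32 = −[(0.55)(-0.40) − (-0.15)(-0.05)] = 0.2275
  C_33 = (0.55)(0.90) − (-0.10)(-0.05) = 0.4900
det(I−A) = Σ_j (I−A)_1j·C_1j = (0.55)(0.5900) + (-0.10)(0.1350) + (-0.15)(0.2300) = 0.2765
adj(I−A) = Cᵀ =
  [ 0.5900   0.0850   0.1750]
  [ 0.1350   0.3475   0.2275]
  [ 0.2300   0.0800   0.4900]
(I − A)⁻¹ = adj(I−A) / det(I−A) ≈
  [   2.1338     0.3074     0.6329]
  [   0.4882     1.2568     0.8228]
  [   0.8318     0.2893     1.7722]
x = (I − A)⁻¹ d = adj(I−A)·d / det(I−A), with det(I−A) = 0.2765:
  x_1 = (0.5900·280 + 0.0850·290 + 0.1750·140) / 0.2765 = 214.35 / 0.2765 ≈ 775.23
  x_2 = (0.1350·280 + 0.3475·290 + 0.2275·140) / 0.2765 = 170.425 / 0.2765 ≈ 616.37
  x_3 = (0.2300·280 + 0.0800·290 + 0.4900·140) / 0.2765 = 156.20 / 0.2765 ≈ 564.92

x_1 = 775.23, x_2 = 616.37, x_3 = 564.92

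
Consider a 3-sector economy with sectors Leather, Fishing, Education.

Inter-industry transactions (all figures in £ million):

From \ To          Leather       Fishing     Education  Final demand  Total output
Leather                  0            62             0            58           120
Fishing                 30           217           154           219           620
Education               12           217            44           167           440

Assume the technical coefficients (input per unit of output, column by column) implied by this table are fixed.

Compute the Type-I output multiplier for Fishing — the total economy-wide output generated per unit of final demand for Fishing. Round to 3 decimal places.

Technical coefficients a_ij = z_ij / X_j:
  a_11 = 0/120 = 0.00, a_21 = 30/120 = 0.25, a_31 = 12/120 = 0.10
  a_12 = 62/620 = 0.10, a_22 = 217/620 = 0.35, a_32 = 217/620 = 0.35
  a_13 = 0/440 = 0.00, a_23 = 154/440 = 0.35, a_33 = 44/440 = 0.10
I − A =
  [   1.00    -0.10     0.00]
  [  -0.25     0.65    -0.35]
  [  -0.10    -0.35     0.90]
Cofactors of I−A, C_ij = (−1)^(i+j)·(minor ij) (rows/columns in the sector order above):
  C_11 = (0.65)(0.90) − (-0.35)(-0.35) = 0.4625
  C_12 = −[(-0.25)(0.90) − (-0.35)(-0.10)] = 0.2600
  C_13 = (-0.25)(-0.35) − (0.65)(-0.10) = 0.1525
  C_21 = −[(-0.10)(0.90) − (0.00)(-0.35)] = 0.0900
  C_22 = (1.00)(0.90) − (0.00)(-0.10) = 0.9000
  C_23 = −[(1.00)(-0.35) − (-0.10)(-0.10)] = 0.3600
  C_31 = (-0.10)(-0.35) − (0.00)(0.65) = 0.0350
  C_32 = −[(1.00)(-0.35) − (0.00)(-0.25)] = 0.3500
  C_33 = (1.00)(0.65) − (-0.10)(-0.25) = 0.6250
det(I−A) = Σ_j (I−A)_1j·C_1j = (1.00)(0.4625) + (-0.10)(0.2600) + (0.00)(0.1525) = 0.4365
adj(I−A) = Cᵀ =
  [ 0.4625   0.0900   0.0350]
  [ 0.2600   0.9000   0.3500]
  [ 0.1525   0.3600   0.6250]
(I − A)⁻¹ = adj(I−A) / det(I−A) ≈
  [   1.0596     0.2062     0.0802]
  [   0.5956     2.0619     0.8018]
  [   0.3494     0.8247     1.4318]
The output multiplier for sector j is the column-j sum of the Leontief inverse (I − A)⁻¹ = adj(I−A) / det(I−A).
Column 2 of adj(I−A): (0.0900, 0.9000, 0.3600); det(I−A) = 0.4365.
m_2 = (0.0900 + 0.9000 + 0.3600) / 0.4365 = 1.35 / 0.4365 ≈ 3.093.

m_2 = 3.093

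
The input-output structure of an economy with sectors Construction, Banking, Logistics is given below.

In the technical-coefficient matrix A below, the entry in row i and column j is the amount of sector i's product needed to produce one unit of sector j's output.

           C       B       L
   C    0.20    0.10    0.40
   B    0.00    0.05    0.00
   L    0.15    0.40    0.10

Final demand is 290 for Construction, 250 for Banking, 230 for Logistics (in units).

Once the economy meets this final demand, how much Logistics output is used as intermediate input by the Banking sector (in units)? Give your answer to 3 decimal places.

z_LB = 105.263

I − A =
  [   0.80    -0.10    -0.40]
  [   0.00     0.95     0.00]
  [  -0.15    -0.40     0.90]
Cofactors of I−A, C_ij = (−1)^(i+j)·(minor ij) (rows/columns in the sector order above):
  C_11 = (0.95)(0.90) − (0.00)(-0.40) = 0.8550
  C_12 = −[(0.00)(0.90) − (0.00)(-0.15)] = 0.0000
  C_13 = (0.00)(-0.40) − (0.95)(-0.15) = 0.1425
  C_21 = −[(-0.10)(0.90) − (-0.40)(-0.40)] = 0.2500
  C_22 = (0.80)(0.90) − (-0.40)(-0.15) = 0.6600
  C_23 = −[(0.80)(-0.40) − (-0.10)(-0.15)] = 0.3350
  C_31 = (-0.10)(0.00) − (-0.40)(0.95) = 0.3800
  C_32 = −[(0.80)(0.00) − (-0.40)(0.00)] = 0.0000
  C_33 = (0.80)(0.95) − (-0.10)(0.00) = 0.7600
det(I−A) = Σ_j (I−A)_1j·C_1j = (0.80)(0.8550) + (-0.10)(0.0000) + (-0.40)(0.1425) = 0.6270
adj(I−A) = Cᵀ =
  [ 0.8550   0.2500   0.3800]
  [ 0.0000   0.6600   0.0000]
  [ 0.1425   0.3350   0.7600]
(I − A)⁻¹ = adj(I−A) / det(I−A) ≈
  [   1.3636     0.3987     0.6061]
  [   0.0000     1.0526     0.0000]
  [   0.2273     0.5343     1.2121]
First solve x = (I − A)⁻¹ d = adj(I−A)·d / det(I−A); in particular x_B = (0.0000·290 + 0.6600·250 + 0.0000·230) / 0.6270 = 165.00 / 0.6270 ≈ 263.15789.
Intermediate flow from L to B: z_LB = a_LB · x_B = 0.40 × 165.00 / 0.6270 = 66.00 / 0.6270 ≈ 105.263.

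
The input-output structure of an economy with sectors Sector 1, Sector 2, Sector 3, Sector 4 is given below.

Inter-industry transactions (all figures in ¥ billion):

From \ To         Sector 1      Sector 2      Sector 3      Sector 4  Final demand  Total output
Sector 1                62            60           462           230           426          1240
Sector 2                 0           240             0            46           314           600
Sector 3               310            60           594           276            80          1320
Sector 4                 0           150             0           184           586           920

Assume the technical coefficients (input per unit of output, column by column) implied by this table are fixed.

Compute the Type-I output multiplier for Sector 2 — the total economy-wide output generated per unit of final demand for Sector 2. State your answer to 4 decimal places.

m_2 = 3.7974

Technical coefficients a_ij = z_ij / X_j:
  a_11 = 62/1240 = 0.05, a_21 = 0/1240 = 0.00, a_31 = 310/1240 = 0.25, a_41 = 0/1240 = 0.00
  a_12 = 60/600 = 0.10, a_22 = 240/600 = 0.40, a_32 = 60/600 = 0.10, a_42 = 150/600 = 0.25
  a_13 = 462/1320 = 0.35, a_23 = 0/1320 = 0.00, a_33 = 594/1320 = 0.45, a_43 = 0/1320 = 0.00
  a_14 = 230/920 = 0.25, a_24 = 46/920 = 0.05, a_34 = 276/920 = 0.30, a_44 = 184/920 = 0.20
I − A =
  [   0.95    -0.10    -0.35    -0.25]
  [   0.00     0.60     0.00    -0.05]
  [  -0.25    -0.10     0.55    -0.30]
  [   0.00    -0.25     0.00     0.80]
Compute the cofactors C_ij = (−1)^(i+j)·(3×3 minor ij) of I−A; the adjugate is their transpose:
adj(I−A) = Cᵀ =
  [ 0.257125   0.132625   0.163625   0.150000]
  [ 0.000000   0.348000   0.000000   0.021750]
  [ 0.116875   0.182875   0.444125   0.214500]
  [ 0.000000   0.108750   0.000000   0.261000]
det(I−A) = Σ_j (I−A)_1j·C_1j = (0.95)(0.257125) + (-0.10)(0.000000) + (-0.35)(0.116875) + (-0.25)(0.000000) = 0.2033625
(I − A)⁻¹ = adj(I−A) / det(I−A) ≈
  [   1.26437     0.65216     0.80460     0.73760]
  [   0.00000     1.71123     0.00000     0.10695]
  [   0.57471     0.89926     2.18391     1.05477]
  [   0.00000     0.53476     0.00000     1.28342]
The output multiplier for sector j is the column-j sum of the Leontief inverse (I − A)⁻¹ = adj(I−A) / det(I−A).
Column 2 of adj(I−A): (0.132625, 0.348000, 0.182875, 0.108750); det(I−A) = 0.2033625.
m_2 = (0.132625 + 0.348000 + 0.182875 + 0.108750) / 0.2033625 = 0.77225 / 0.2033625 ≈ 3.7974.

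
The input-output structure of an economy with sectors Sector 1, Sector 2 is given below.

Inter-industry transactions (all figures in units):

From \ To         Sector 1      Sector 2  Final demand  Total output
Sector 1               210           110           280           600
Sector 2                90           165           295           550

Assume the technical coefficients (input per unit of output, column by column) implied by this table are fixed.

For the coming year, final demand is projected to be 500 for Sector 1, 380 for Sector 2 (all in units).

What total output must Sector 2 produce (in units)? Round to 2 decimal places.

x_2 = 757.65

Technical coefficients a_ij = z_ij / X_j:
  a_11 = 210/600 = 0.35, a_21 = 90/600 = 0.15
  a_12 = 110/550 = 0.20, a_22 = 165/550 = 0.30
I − A =
  [   0.65    -0.20]
  [  -0.15     0.70]
det(I−A) = (0.65)(0.70) − (-0.20)(-0.15) = 0.4250
adj(I−A) = [[0.70, 0.20], [0.15, 0.65]]
(I − A)⁻¹ = adj(I−A) / det(I−A) ≈
  [   1.6471     0.4706]
  [   0.3529     1.5294]
x = (I − A)⁻¹ d = adj(I−A)·d / det(I−A), with det(I−A) = 0.4250:
  x_1 = (0.70·500 + 0.20·380) / 0.4250 = 426.00 / 0.4250 ≈ 1002.35
  x_2 = (0.15·500 + 0.65·380) / 0.4250 = 322.00 / 0.4250 ≈ 757.65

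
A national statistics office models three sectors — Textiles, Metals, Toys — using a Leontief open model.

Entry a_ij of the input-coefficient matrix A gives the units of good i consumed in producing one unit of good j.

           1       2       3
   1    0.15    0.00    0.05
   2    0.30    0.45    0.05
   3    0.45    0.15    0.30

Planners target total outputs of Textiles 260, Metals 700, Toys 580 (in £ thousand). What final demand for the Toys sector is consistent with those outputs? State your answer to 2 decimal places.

I − A =
  [   0.85     0.00    -0.05]
  [  -0.30     0.55    -0.05]
  [  -0.45    -0.15     0.70]
d = (I − A) x:
  d_1 = (+0.85)·260 + (+0.00)·700 + (-0.05)·580 = 192.00
  d_2 = (-0.30)·260 + (+0.55)·700 + (-0.05)·580 = 278.00
  d_3 = (-0.45)·260 + (-0.15)·700 + (+0.70)·580 = 184.00

d_3 = 184.00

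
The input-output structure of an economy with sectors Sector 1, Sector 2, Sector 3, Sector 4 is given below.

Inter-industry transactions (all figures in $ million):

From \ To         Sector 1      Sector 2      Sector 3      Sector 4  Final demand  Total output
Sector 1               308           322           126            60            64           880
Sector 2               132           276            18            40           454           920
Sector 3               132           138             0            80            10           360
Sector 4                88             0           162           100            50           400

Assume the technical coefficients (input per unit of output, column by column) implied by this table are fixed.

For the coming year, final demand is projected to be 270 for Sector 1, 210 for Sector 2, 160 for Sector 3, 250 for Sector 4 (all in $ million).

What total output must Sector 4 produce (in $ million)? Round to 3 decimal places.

Technical coefficients a_ij = z_ij / X_j:
  a_11 = 308/880 = 0.35, a_21 = 132/880 = 0.15, a_31 = 132/880 = 0.15, a_41 = 88/880 = 0.10
  a_12 = 322/920 = 0.35, a_22 = 276/920 = 0.30, a_32 = 138/920 = 0.15, a_42 = 0/920 = 0.00
  a_13 = 126/360 = 0.35, a_23 = 18/360 = 0.05, a_33 = 0/360 = 0.00, a_43 = 162/360 = 0.45
  a_14 = 60/400 = 0.15, a_24 = 40/400 = 0.10, a_34 = 80/400 = 0.20, a_44 = 100/400 = 0.25
I − A =
  [   0.65    -0.35    -0.35    -0.15]
  [  -0.15     0.70    -0.05    -0.10]
  [  -0.15    -0.15     1.00    -0.20]
  [  -0.10     0.00    -0.45     0.75]
Compute the cofactors C_ij = (−1)^(i+j)·(3×3 minor ij) of I−A; the adjugate is their transpose:
adj(I−A) = Cᵀ =
  [ 0.449625   0.280500   0.259875   0.196625]
  [ 0.122375   0.357500   0.105875   0.100375]
  [ 0.111125   0.117250   0.287875   0.114625]
  [ 0.126625   0.107750   0.207375   0.350375]
det(I−A) = Σ_j (I−A)_1j·C_1j = (0.65)(0.449625) + (-0.35)(0.122375) + (-0.35)(0.111125) + (-0.15)(0.126625) = 0.1915375
(I − A)⁻¹ = adj(I−A) / det(I−A) ≈
  [   2.3475     1.4645     1.3568     1.0266]
  [   0.6389     1.8665     0.5528     0.5240]
  [   0.5802     0.6122     1.5030     0.5984]
  [   0.6611     0.5626     1.0827     1.8293]
x = (I − A)⁻¹ d = adj(I−A)·d / det(I−A), with det(I−A) = 0.1915375:
  x_1 = (0.449625·270 + 0.280500·210 + 0.259875·160 + 0.196625·250) / 0.1915375 = 271.04 / 0.1915375 ≈ 1415.075
  x_2 = (0.122375·270 + 0.357500·210 + 0.105875·160 + 0.100375·250) / 0.1915375 = 150.15 / 0.1915375 ≈ 783.920
  x_3 = (0.111125·270 + 0.117250·210 + 0.287875·160 + 0.114625·250) / 0.1915375 = 129.3425 / 0.1915375 ≈ 675.286
  x_4 = (0.126625·270 + 0.107750·210 + 0.207375·160 + 0.350375·250) / 0.1915375 = 177.59 / 0.1915375 ≈ 927.181

x_4 = 927.181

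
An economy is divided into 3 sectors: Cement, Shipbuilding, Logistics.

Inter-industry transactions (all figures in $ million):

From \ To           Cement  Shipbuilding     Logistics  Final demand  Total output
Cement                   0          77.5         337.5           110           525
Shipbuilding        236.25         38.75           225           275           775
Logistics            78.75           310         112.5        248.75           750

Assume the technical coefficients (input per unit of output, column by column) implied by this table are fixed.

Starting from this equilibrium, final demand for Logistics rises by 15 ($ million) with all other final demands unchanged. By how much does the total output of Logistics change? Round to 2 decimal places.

Technical coefficients a_ij = z_ij / X_j:
  a_11 = 0/525 = 0.00, a_21 = 236.25/525 = 0.45, a_31 = 78.75/525 = 0.15
  a_12 = 77.5/775 = 0.10, a_22 = 38.75/775 = 0.05, a_32 = 310/775 = 0.40
  a_13 = 337.5/750 = 0.45, a_23 = 225/750 = 0.30, a_33 = 112.5/750 = 0.15
I − A =
  [   1.00    -0.10    -0.45]
  [  -0.45     0.95    -0.30]
  [  -0.15    -0.40     0.85]
Cofactors of I−A, C_ij = (−1)^(i+j)·(minor ij) (rows/columns in the sector order above):
  C_11 = (0.95)(0.85) − (-0.30)(-0.40) = 0.6875
  C_12 = −[(-0.45)(0.85) − (-0.30)(-0.15)] = 0.4275
  C_13 = (-0.45)(-0.40) − (0.95)(-0.15) = 0.3225
  C_21 = −[(-0.10)(0.85) − (-0.45)(-0.40)] = 0.2650
  C_22 = (1.00)(0.85) − (-0.45)(-0.15) = 0.7825
  C_23 = −[(1.00)(-0.40) − (-0.10)(-0.15)] = 0.4150
  C_31 = (-0.10)(-0.30) − (-0.45)(0.95) = 0.4575
  C_32 = −[(1.00)(-0.30) − (-0.45)(-0.45)] = 0.5025
  C_33 = (1.00)(0.95) − (-0.10)(-0.45) = 0.9050
det(I−A) = Σ_j (I−A)_1j·C_1j = (1.00)(0.6875) + (-0.10)(0.4275) + (-0.45)(0.3225) = 0.499625
adj(I−A) = Cᵀ =
  [ 0.6875   0.2650   0.4575]
  [ 0.4275   0.7825   0.5025]
  [ 0.3225   0.4150   0.9050]
(I − A)⁻¹ = adj(I−A) / det(I−A) ≈
  [   1.3760     0.5304     0.9157]
  [   0.8556     1.5662     1.0058]
  [   0.6455     0.8306     1.8114]
Δx = (I − A)⁻¹ Δd with Δd having +15 in the Logistics component and 0 elsewhere.
So Δx_3 = L_33 · (+15), where L_33 = adj(I−A)_33 / det(I−A) = 0.9050 / 0.499625.
Δx_3 = 0.9050 × (+15) / 0.499625 = 13.575 / 0.499625 ≈ 27.17.

Δx_3 = 27.17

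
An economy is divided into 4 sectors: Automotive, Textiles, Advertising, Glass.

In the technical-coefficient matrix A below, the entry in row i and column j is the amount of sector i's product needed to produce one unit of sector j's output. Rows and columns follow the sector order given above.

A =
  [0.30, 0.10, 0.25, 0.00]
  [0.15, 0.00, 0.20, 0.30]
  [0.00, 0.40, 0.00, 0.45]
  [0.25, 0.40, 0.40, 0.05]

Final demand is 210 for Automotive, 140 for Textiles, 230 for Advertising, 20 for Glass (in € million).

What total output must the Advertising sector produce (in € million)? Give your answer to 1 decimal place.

I − A =
  [   0.70    -0.10    -0.25     0.00]
  [  -0.15     1.00    -0.20    -0.30]
  [   0.00    -0.40     1.00    -0.45]
  [  -0.25    -0.40    -0.40     0.95]
Compute the cofactors C_ij = (−1)^(i+j)·(3×3 minor ij) of I−A; the adjugate is their transpose:
adj(I−A) = Cᵀ =
  [ 0.490000   0.217000   0.238500   0.181500]
  [ 0.213000   0.510875   0.271375   0.289875]
  [ 0.226500   0.403250   0.559250   0.392250]
  [ 0.314000   0.442000   0.412500   0.614000]
det(I−A) = Σ_j (I−A)_1j·C_1j = (0.70)(0.490000) + (-0.10)(0.213000) + (-0.25)(0.226500) + (0.00)(0.314000) = 0.265075
(I − A)⁻¹ = adj(I−A) / det(I−A) ≈
  [   1.8485     0.8186     0.8997     0.6847]
  [   0.8035     1.9273     1.0238     1.0936]
  [   0.8545     1.5213     2.1098     1.4798]
  [   1.1846     1.6675     1.5562     2.3163]
x = (I − A)⁻¹ d = adj(I−A)·d / det(I−A), with det(I−A) = 0.265075:
  x_1 = (0.490000·210 + 0.217000·140 + 0.238500·230 + 0.181500·20) / 0.265075 = 191.765 / 0.265075 ≈ 723.4
  x_2 = (0.213000·210 + 0.510875·140 + 0.271375·230 + 0.289875·20) / 0.265075 = 184.46625 / 0.265075 ≈ 695.9
  x_3 = (0.226500·210 + 0.403250·140 + 0.559250·230 + 0.392250·20) / 0.265075 = 240.4925 / 0.265075 ≈ 907.3
  x_4 = (0.314000·210 + 0.442000·140 + 0.412500·230 + 0.614000·20) / 0.265075 = 234.975 / 0.265075 ≈ 886.4

x_3 = 907.3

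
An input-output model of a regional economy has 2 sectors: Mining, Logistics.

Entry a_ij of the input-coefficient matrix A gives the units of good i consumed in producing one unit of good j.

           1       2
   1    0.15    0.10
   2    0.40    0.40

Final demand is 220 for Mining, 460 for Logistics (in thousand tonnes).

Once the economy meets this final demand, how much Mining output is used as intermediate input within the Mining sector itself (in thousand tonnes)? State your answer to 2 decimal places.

I − A =
  [   0.85    -0.10]
  [  -0.40     0.60]
det(I−A) = (0.85)(0.60) − (-0.10)(-0.40) = 0.4700
adj(I−A) = [[0.60, 0.10], [0.40, 0.85]]
(I − A)⁻¹ = adj(I−A) / det(I−A) ≈
  [   1.2766     0.2128]
  [   0.8511     1.8085]
First solve x = (I − A)⁻¹ d = adj(I−A)·d / det(I−A); in particular x_1 = (0.60·220 + 0.10·460) / 0.4700 = 178.00 / 0.4700 ≈ 378.7234.
Intermediate flow from 1 to 1: z_11 = a_11 · x_1 = 0.15 × 178.00 / 0.4700 = 26.70 / 0.4700 ≈ 56.81.

z_11 = 56.81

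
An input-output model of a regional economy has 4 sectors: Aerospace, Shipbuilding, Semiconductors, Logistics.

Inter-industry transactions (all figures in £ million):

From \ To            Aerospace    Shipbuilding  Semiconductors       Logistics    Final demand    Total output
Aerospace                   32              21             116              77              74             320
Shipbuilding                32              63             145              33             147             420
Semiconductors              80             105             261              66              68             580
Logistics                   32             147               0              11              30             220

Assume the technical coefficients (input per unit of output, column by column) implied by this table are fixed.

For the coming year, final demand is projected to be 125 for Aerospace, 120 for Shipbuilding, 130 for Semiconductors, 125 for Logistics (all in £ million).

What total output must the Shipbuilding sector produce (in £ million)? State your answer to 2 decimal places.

Technical coefficients a_ij = z_ij / X_j:
  a_11 = 32/320 = 0.10, a_21 = 32/320 = 0.10, a_31 = 80/320 = 0.25, a_41 = 32/320 = 0.10
  a_12 = 21/420 = 0.05, a_22 = 63/420 = 0.15, a_32 = 105/420 = 0.25, a_42 = 147/420 = 0.35
  a_13 = 116/580 = 0.20, a_23 = 145/580 = 0.25, a_33 = 261/580 = 0.45, a_43 = 0/580 = 0.00
  a_14 = 77/220 = 0.35, a_24 = 33/220 = 0.15, a_34 = 66/220 = 0.30, a_44 = 11/220 = 0.05
I − A =
  [   0.90    -0.05    -0.20    -0.35]
  [  -0.10     0.85    -0.25    -0.15]
  [  -0.25    -0.25     0.55    -0.30]
  [  -0.10    -0.35     0.00     0.95]
Compute the cofactors C_ij = (−1)^(i+j)·(3×3 minor ij) of I−A; the adjugate is their transpose:
adj(I−A) = Cᵀ =
  [ 0.329625   0.162000   0.193500   0.208125]
  [ 0.127375   0.397500   0.227000   0.181375]
  [ 0.252250   0.343500   0.632000   0.346750]
  [ 0.081625   0.163500   0.104000   0.311125]
det(I−A) = Σ_j (I−A)_1j·C_1j = (0.90)(0.329625) + (-0.05)(0.127375) + (-0.20)(0.252250) + (-0.35)(0.081625) = 0.211275
(I − A)⁻¹ = adj(I−A) / det(I−A) ≈
  [   1.5602     0.7668     0.9159     0.9851]
  [   0.6029     1.8814     1.0744     0.8585]
  [   1.1939     1.6258     2.9914     1.6412]
  [   0.3863     0.7739     0.4922     1.4726]
x = (I − A)⁻¹ d = adj(I−A)·d / det(I−A), with det(I−A) = 0.211275:
  x_1 = (0.329625·125 + 0.162000·120 + 0.193500·130 + 0.208125·125) / 0.211275 = 111.81375 / 0.211275 ≈ 529.23
  x_2 = (0.127375·125 + 0.397500·120 + 0.227000·130 + 0.181375·125) / 0.211275 = 115.80375 / 0.211275 ≈ 548.12
  x_3 = (0.252250·125 + 0.343500·120 + 0.632000·130 + 0.346750·125) / 0.211275 = 198.255 / 0.211275 ≈ 938.37
  x_4 = (0.081625·125 + 0.163500·120 + 0.104000·130 + 0.311125·125) / 0.211275 = 82.23375 / 0.211275 ≈ 389.23

x_2 = 548.12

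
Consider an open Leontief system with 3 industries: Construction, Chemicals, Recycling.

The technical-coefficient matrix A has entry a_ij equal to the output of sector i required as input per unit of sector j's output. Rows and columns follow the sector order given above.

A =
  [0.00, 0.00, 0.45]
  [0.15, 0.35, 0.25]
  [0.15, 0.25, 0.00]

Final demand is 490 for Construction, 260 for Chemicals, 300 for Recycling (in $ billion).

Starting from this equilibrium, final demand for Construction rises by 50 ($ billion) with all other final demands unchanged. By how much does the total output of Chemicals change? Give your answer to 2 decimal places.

I − A =
  [   1.00     0.00    -0.45]
  [  -0.15     0.65    -0.25]
  [  -0.15    -0.25     1.00]
Cofactors of I−A, C_ij = (−1)^(i+j)·(minor ij) (rows/columns in the sector order above):
  C_11 = (0.65)(1.00) − (-0.25)(-0.25) = 0.5875
  C_12 = −[(-0.15)(1.00) − (-0.25)(-0.15)] = 0.1875
  C_13 = (-0.15)(-0.25) − (0.65)(-0.15) = 0.1350
  C_21 = −[(0.00)(1.00) − (-0.45)(-0.25)] = 0.1125
  C_22 = (1.00)(1.00) − (-0.45)(-0.15) = 0.9325
  C_23 = −[(1.00)(-0.25) − (0.00)(-0.15)] = 0.2500
  C_31 = (0.00)(-0.25) − (-0.45)(0.65) = 0.2925
  C_32 = −[(1.00)(-0.25) − (-0.45)(-0.15)] = 0.3175
  C_33 = (1.00)(0.65) − (0.00)(-0.15) = 0.6500
det(I−A) = Σ_j (I−A)_1j·C_1j = (1.00)(0.5875) + (0.00)(0.1875) + (-0.45)(0.1350) = 0.52675
adj(I−A) = Cᵀ =
  [ 0.5875   0.1125   0.2925]
  [ 0.1875   0.9325   0.3175]
  [ 0.1350   0.2500   0.6500]
(I − A)⁻¹ = adj(I−A) / det(I−A) ≈
  [   1.1153     0.2136     0.5553]
  [   0.3560     1.7703     0.6028]
  [   0.2563     0.4746     1.2340]
Δx = (I − A)⁻¹ Δd with Δd having +50 in the Construction component and 0 elsewhere.
So Δx_2 = L_21 · (+50), where L_21 = adj(I−A)_21 / det(I−A) = 0.1875 / 0.52675.
Δx_2 = 0.1875 × (+50) / 0.52675 = 9.375 / 0.52675 ≈ 17.80.

Δx_2 = 17.80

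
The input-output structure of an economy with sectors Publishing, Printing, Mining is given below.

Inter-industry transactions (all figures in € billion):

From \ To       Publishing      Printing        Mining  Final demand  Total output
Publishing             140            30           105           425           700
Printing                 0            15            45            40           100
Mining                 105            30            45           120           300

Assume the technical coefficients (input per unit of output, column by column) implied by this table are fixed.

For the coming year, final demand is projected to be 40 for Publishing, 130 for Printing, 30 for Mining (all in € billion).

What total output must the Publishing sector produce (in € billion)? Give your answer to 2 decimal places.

Technical coefficients a_ij = z_ij / X_j:
  a_11 = 140/700 = 0.20, a_21 = 0/700 = 0.00, a_31 = 105/700 = 0.15
  a_12 = 30/100 = 0.30, a_22 = 15/100 = 0.15, a_32 = 30/100 = 0.30
  a_13 = 105/300 = 0.35, a_23 = 45/300 = 0.15, a_33 = 45/300 = 0.15
I − A =
  [   0.80    -0.30    -0.35]
  [   0.00     0.85    -0.15]
  [  -0.15    -0.30     0.85]
Cofactors of I−A, C_ij = (−1)^(i+j)·(minor ij) (rows/columns in the sector order above):
  C_11 = (0.85)(0.85) − (-0.15)(-0.30) = 0.6775
  C_12 = −[(0.00)(0.85) − (-0.15)(-0.15)] = 0.0225
  C_13 = (0.00)(-0.30) − (0.85)(-0.15) = 0.1275
  C_21 = −[(-0.30)(0.85) − (-0.35)(-0.30)] = 0.3600
  C_22 = (0.80)(0.85) − (-0.35)(-0.15) = 0.6275
  C_23 = −[(0.80)(-0.30) − (-0.30)(-0.15)] = 0.2850
  C_31 = (-0.30)(-0.15) − (-0.35)(0.85) = 0.3425
  C_32 = −[(0.80)(-0.15) − (-0.35)(0.00)] = 0.1200
  C_33 = (0.80)(0.85) − (-0.30)(0.00) = 0.6800
det(I−A) = Σ_j (I−A)_1j·C_1j = (0.80)(0.6775) + (-0.30)(0.0225) + (-0.35)(0.1275) = 0.490625
adj(I−A) = Cᵀ =
  [ 0.6775   0.3600   0.3425]
  [ 0.0225   0.6275   0.1200]
  [ 0.1275   0.2850   0.6800]
(I − A)⁻¹ = adj(I−A) / det(I−A) ≈
  [   1.3809     0.7338     0.6981]
  [   0.0459     1.2790     0.2446]
  [   0.2599     0.5809     1.3860]
x = (I − A)⁻¹ d = adj(I−A)·d / det(I−A), with det(I−A) = 0.490625:
  x_1 = (0.6775·40 + 0.3600·130 + 0.3425·30) / 0.490625 = 84.175 / 0.490625 ≈ 171.57
  x_2 = (0.0225·40 + 0.6275·130 + 0.1200·30) / 0.490625 = 86.075 / 0.490625 ≈ 175.44
  x_3 = (0.1275·40 + 0.2850·130 + 0.6800·30) / 0.490625 = 62.55 / 0.490625 ≈ 127.49

x_1 = 171.57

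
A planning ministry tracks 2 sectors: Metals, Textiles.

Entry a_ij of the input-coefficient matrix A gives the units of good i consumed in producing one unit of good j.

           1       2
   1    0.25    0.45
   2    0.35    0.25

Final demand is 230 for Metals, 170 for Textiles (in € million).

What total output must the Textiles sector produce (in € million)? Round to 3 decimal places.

x_2 = 513.580

I − A =
  [   0.75    -0.45]
  [  -0.35     0.75]
det(I−A) = (0.75)(0.75) − (-0.45)(-0.35) = 0.4050
adj(I−A) = [[0.75, 0.45], [0.35, 0.75]]
(I − A)⁻¹ = adj(I−A) / det(I−A) ≈
  [   1.8519     1.1111]
  [   0.8642     1.8519]
x = (I − A)⁻¹ d = adj(I−A)·d / det(I−A), with det(I−A) = 0.4050:
  x_1 = (0.75·230 + 0.45·170) / 0.4050 = 249.00 / 0.4050 ≈ 614.815
  x_2 = (0.35·230 + 0.75·170) / 0.4050 = 208.00 / 0.4050 ≈ 513.580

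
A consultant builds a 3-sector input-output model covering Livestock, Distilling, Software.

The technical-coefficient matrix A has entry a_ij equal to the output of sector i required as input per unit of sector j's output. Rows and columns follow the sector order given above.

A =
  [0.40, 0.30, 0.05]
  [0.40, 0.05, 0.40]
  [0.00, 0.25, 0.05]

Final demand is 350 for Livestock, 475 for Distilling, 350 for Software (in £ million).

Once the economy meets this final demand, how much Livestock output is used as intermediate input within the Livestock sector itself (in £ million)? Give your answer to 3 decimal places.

z_LL = 530.552

I − A =
  [   0.60    -0.30    -0.05]
  [  -0.40     0.95    -0.40]
  [   0.00    -0.25     0.95]
Cofactors of I−A, C_ij = (−1)^(i+j)·(minor ij) (rows/columns in the sector order above):
  C_11 = (0.95)(0.95) − (-0.40)(-0.25) = 0.8025
  C_12 = −[(-0.40)(0.95) − (-0.40)(0.00)] = 0.3800
  C_13 = (-0.40)(-0.25) − (0.95)(0.00) = 0.1000
  C_21 = −[(-0.30)(0.95) − (-0.05)(-0.25)] = 0.2975
  C_22 = (0.60)(0.95) − (-0.05)(0.00) = 0.5700
  C_23 = −[(0.60)(-0.25) − (-0.30)(0.00)] = 0.1500
  C_31 = (-0.30)(-0.40) − (-0.05)(0.95) = 0.1675
  C_32 = −[(0.60)(-0.40) − (-0.05)(-0.40)] = 0.2600
  C_33 = (0.60)(0.95) − (-0.30)(-0.40) = 0.4500
det(I−A) = Σ_j (I−A)_1j·C_1j = (0.60)(0.8025) + (-0.30)(0.3800) + (-0.05)(0.1000) = 0.3625
adj(I−A) = Cᵀ =
  [ 0.8025   0.2975   0.1675]
  [ 0.3800   0.5700   0.2600]
  [ 0.1000   0.1500   0.4500]
(I − A)⁻¹ = adj(I−A) / det(I−A) ≈
  [   2.2138     0.8207     0.4621]
  [   1.0483     1.5724     0.7172]
  [   0.2759     0.4138     1.2414]
First solve x = (I − A)⁻¹ d = adj(I−A)·d / det(I−A); in particular x_L = (0.8025·350 + 0.2975·475 + 0.1675·350) / 0.3625 = 480.8125 / 0.3625 ≈ 1326.37931.
Intermediate flow from L to L: z_LL = a_LL · x_L = 0.40 × 480.8125 / 0.3625 = 192.325 / 0.3625 ≈ 530.552.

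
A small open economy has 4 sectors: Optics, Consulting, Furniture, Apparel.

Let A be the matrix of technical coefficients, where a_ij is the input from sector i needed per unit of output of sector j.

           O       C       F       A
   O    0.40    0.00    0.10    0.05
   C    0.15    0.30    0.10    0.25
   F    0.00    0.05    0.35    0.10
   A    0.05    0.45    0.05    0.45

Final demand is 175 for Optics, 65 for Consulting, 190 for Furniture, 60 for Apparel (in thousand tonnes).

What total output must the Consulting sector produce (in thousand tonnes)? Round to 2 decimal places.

x_C = 427.94

I − A =
  [   0.60     0.00    -0.10    -0.05]
  [  -0.15     0.70    -0.10    -0.25]
  [   0.00    -0.05     0.65    -0.10]
  [  -0.05    -0.45    -0.05     0.55]
Compute the cofactors C_ij = (−1)^(i+j)·(3×3 minor ij) of I−A; the adjugate is their transpose:
adj(I−A) = Cᵀ =
  [ 0.165750   0.022000   0.031250   0.030750]
  [ 0.061500   0.209375   0.050125   0.109875]
  [ 0.015000   0.043375   0.158375   0.049875]
  [ 0.066750   0.177250   0.058250   0.269250]
det(I−A) = Σ_j (I−A)_1j·C_1j = (0.60)(0.165750) + (0.00)(0.061500) + (-0.10)(0.015000) + (-0.05)(0.066750) = 0.0946125
(I − A)⁻¹ = adj(I−A) / det(I−A) ≈
  [   1.7519     0.2325     0.3303     0.3250]
  [   0.6500     2.2130     0.5298     1.1613]
  [   0.1585     0.4584     1.6739     0.5272]
  [   0.7055     1.8734     0.6157     2.8458]
x = (I − A)⁻¹ d = adj(I−A)·d / det(I−A), with det(I−A) = 0.0946125:
  x_O = (0.165750·175 + 0.022000·65 + 0.031250·190 + 0.030750·60) / 0.0946125 = 38.21875 / 0.0946125 ≈ 403.95
  x_C = (0.061500·175 + 0.209375·65 + 0.050125·190 + 0.109875·60) / 0.0946125 = 40.488125 / 0.0946125 ≈ 427.94
  x_F = (0.015000·175 + 0.043375·65 + 0.158375·190 + 0.049875·60) / 0.0946125 = 38.528125 / 0.0946125 ≈ 407.22
  x_A = (0.066750·175 + 0.177250·65 + 0.058250·190 + 0.269250·60) / 0.0946125 = 50.425 / 0.0946125 ≈ 532.96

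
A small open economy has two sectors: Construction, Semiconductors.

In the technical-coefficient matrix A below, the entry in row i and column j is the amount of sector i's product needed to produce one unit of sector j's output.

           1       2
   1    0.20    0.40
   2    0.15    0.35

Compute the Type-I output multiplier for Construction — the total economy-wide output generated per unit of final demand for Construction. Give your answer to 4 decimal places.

m_1 = 1.7391

I − A =
  [   0.80    -0.40]
  [  -0.15     0.65]
det(I−A) = (0.80)(0.65) − (-0.40)(-0.15) = 0.4600
adj(I−A) = [[0.65, 0.40], [0.15, 0.80]]
(I − A)⁻¹ = adj(I−A) / det(I−A) ≈
  [   1.41304     0.86957]
  [   0.32609     1.73913]
The output multiplier for sector j is the column-j sum of the Leontief inverse (I − A)⁻¹ = adj(I−A) / det(I−A).
Column 1 of adj(I−A): (0.65, 0.15); det(I−A) = 0.4600.
m_1 = (0.65 + 0.15) / 0.4600 = 0.80 / 0.4600 ≈ 1.7391.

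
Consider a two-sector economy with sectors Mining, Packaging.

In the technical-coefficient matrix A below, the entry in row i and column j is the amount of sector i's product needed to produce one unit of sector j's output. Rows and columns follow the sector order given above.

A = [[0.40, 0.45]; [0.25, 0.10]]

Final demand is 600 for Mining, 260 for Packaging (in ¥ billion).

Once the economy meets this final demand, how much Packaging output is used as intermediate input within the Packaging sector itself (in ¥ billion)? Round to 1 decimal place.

z_PP = 71.6

I − A =
  [   0.60    -0.45]
  [  -0.25     0.90]
det(I−A) = (0.60)(0.90) − (-0.45)(-0.25) = 0.4275
adj(I−A) = [[0.90, 0.45], [0.25, 0.60]]
(I − A)⁻¹ = adj(I−A) / det(I−A) ≈
  [   2.1053     1.0526]
  [   0.5848     1.4035]
First solve x = (I − A)⁻¹ d = adj(I−A)·d / det(I−A); in particular x_P = (0.25·600 + 0.60·260) / 0.4275 = 306.00 / 0.4275 ≈ 715.789.
Intermediate flow from P to P: z_PP = a_PP · x_P = 0.10 × 306.00 / 0.4275 = 30.60 / 0.4275 ≈ 71.6.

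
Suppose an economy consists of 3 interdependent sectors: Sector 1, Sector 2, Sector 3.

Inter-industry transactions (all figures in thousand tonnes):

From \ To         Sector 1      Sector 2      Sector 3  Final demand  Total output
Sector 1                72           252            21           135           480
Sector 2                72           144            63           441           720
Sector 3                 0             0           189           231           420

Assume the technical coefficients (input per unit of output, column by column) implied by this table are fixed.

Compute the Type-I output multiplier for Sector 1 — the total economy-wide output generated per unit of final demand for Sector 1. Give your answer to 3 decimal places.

m_1 = 1.514

Technical coefficients a_ij = z_ij / X_j:
  a_11 = 72/480 = 0.15, a_21 = 72/480 = 0.15, a_31 = 0/480 = 0.00
  a_12 = 252/720 = 0.35, a_22 = 144/720 = 0.20, a_32 = 0/720 = 0.00
  a_13 = 21/420 = 0.05, a_23 = 63/420 = 0.15, a_33 = 189/420 = 0.45
I − A =
  [   0.85    -0.35    -0.05]
  [  -0.15     0.80    -0.15]
  [   0.00     0.00     0.55]
Cofactors of I−A, C_ij = (−1)^(i+j)·(minor ij) (rows/columns in the sector order above):
  C_11 = (0.80)(0.55) − (-0.15)(0.00) = 0.4400
  C_12 = −[(-0.15)(0.55) − (-0.15)(0.00)] = 0.0825
  C_13 = (-0.15)(0.00) − (0.80)(0.00) = 0.0000
  C_21 = −[(-0.35)(0.55) − (-0.05)(0.00)] = 0.1925
  C_22 = (0.85)(0.55) − (-0.05)(0.00) = 0.4675
  C_23 = −[(0.85)(0.00) − (-0.35)(0.00)] = 0.0000
  C_31 = (-0.35)(-0.15) − (-0.05)(0.80) = 0.0925
  C_32 = −[(0.85)(-0.15) − (-0.05)(-0.15)] = 0.1350
  C_33 = (0.85)(0.80) − (-0.35)(-0.15) = 0.6275
det(I−A) = Σ_j (I−A)_1j·C_1j = (0.85)(0.4400) + (-0.35)(0.0825) + (-0.05)(0.0000) = 0.345125
adj(I−A) = Cᵀ =
  [ 0.4400   0.1925   0.0925]
  [ 0.0825   0.4675   0.1350]
  [ 0.0000   0.0000   0.6275]
(I − A)⁻¹ = adj(I−A) / det(I−A) ≈
  [   1.2749     0.5578     0.2680]
  [   0.2390     1.3546     0.3912]
  [   0.0000     0.0000     1.8182]
The output multiplier for sector j is the column-j sum of the Leontief inverse (I − A)⁻¹ = adj(I−A) / det(I−A).
Column 1 of adj(I−A): (0.4400, 0.0825, 0.0000); det(I−A) = 0.345125.
m_1 = (0.4400 + 0.0825 + 0.0000) / 0.345125 = 0.5225 / 0.345125 ≈ 1.514.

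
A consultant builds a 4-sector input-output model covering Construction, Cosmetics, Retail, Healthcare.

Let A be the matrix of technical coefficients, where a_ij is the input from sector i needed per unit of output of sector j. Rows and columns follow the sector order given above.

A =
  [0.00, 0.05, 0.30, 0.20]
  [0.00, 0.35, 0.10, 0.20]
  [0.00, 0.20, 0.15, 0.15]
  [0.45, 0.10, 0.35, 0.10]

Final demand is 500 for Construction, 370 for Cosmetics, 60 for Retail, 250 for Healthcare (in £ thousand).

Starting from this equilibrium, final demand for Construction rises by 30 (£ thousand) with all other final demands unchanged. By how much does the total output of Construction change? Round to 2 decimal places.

Δx_1 = 36.20

I − A =
  [   1.00    -0.05    -0.30    -0.20]
  [   0.00     0.65    -0.10    -0.20]
  [   0.00    -0.20     0.85    -0.15]
  [  -0.45    -0.10    -0.35     0.90]
Compute the cofactors C_ij = (−1)^(i+j)·(3×3 minor ij) of I−A; the adjugate is their transpose:
adj(I−A) = Cᵀ =
  [ 0.412625   0.125125   0.225000   0.157000]
  [ 0.083250   0.615750   0.178000   0.185000]
  [ 0.061875   0.180375   0.502000   0.137500]
  [ 0.239625   0.201125   0.327500   0.532500]
det(I−A) = Σ_j (I−A)_1j·C_1j = (1.00)(0.412625) + (-0.05)(0.083250) + (-0.30)(0.061875) + (-0.20)(0.239625) = 0.341975
(I − A)⁻¹ = adj(I−A) / det(I−A) ≈
  [   1.2066     0.3659     0.6579     0.4591]
  [   0.2434     1.8006     0.5205     0.5410]
  [   0.1809     0.5275     1.4679     0.4021]
  [   0.7007     0.5881     0.9577     1.5571]
Δx = (I − A)⁻¹ Δd with Δd having +30 in the Construction component and 0 elsewhere.
So Δx_1 = L_11 · (+30), where L_11 = adj(I−A)_11 / det(I−A) = 0.412625 / 0.341975.
Δx_1 = 0.412625 × (+30) / 0.341975 = 12.37875 / 0.341975 ≈ 36.20.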